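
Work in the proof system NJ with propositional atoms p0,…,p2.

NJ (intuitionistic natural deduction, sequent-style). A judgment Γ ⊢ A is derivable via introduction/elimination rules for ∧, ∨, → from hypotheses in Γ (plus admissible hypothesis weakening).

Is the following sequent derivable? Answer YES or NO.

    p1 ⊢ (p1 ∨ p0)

Proof tree:
[∨I₁] p1 ⊢ (p1 ∨ p0)
  [→E] p1 ⊢ p1
    [→I]  ⊢ (p1 → p1)
      [Ax] p1 ⊢ p1
    [Ax] p1 ⊢ p1

Result: YES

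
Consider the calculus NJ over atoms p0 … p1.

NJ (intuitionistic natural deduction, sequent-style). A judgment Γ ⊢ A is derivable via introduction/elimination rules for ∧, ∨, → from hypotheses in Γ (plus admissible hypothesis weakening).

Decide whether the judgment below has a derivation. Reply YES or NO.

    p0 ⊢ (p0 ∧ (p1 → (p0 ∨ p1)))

Proof tree:
[∧I] p0 ⊢ (p0 ∧ (p1 → (p0 ∨ p1)))
  [Ax] p0 ⊢ p0
  [→I]  ⊢ (p1 → (p0 ∨ p1))
    [∨I₂] p1 ⊢ (p0 ∨ p1)
      [Ax] p1 ⊢ p1

Result: YES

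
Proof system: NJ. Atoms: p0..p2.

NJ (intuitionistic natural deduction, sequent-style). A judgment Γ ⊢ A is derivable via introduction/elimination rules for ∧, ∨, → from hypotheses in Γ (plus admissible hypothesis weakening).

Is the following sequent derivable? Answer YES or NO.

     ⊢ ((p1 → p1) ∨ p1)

Proof tree:
[∨I₁]  ⊢ ((p1 → p1) ∨ p1)
  [→I]  ⊢ (p1 → p1)
    [Ax] p1 ⊢ p1

Result: YES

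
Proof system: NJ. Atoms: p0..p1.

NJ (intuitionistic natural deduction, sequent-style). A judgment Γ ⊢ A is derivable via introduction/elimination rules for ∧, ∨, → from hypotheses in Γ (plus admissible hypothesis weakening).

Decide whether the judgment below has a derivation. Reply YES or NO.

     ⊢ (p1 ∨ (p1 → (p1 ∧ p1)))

Derivation trace:
[∨I₂]  ⊢ (p1 ∨ (p1 → (p1 ∧ p1)))
  [→I]  ⊢ (p1 → (p1 ∧ p1))
    [∧I] p1 ⊢ (p1 ∧ p1)
      [Ax] p1 ⊢ p1
      [Ax] p1 ⊢ p1

Result: YES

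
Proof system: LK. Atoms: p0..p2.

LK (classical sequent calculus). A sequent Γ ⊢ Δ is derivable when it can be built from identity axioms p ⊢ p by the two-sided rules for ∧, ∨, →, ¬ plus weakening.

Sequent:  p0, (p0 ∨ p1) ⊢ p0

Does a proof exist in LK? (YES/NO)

Derivation (root first):
[∨L] p0, (p0 ∨ p1) ⊢ p0
  [Ax] p0 ⊢ p0
  [WL] p0, p1 ⊢ p0
    [Ax] p0 ⊢ p0

Result: YES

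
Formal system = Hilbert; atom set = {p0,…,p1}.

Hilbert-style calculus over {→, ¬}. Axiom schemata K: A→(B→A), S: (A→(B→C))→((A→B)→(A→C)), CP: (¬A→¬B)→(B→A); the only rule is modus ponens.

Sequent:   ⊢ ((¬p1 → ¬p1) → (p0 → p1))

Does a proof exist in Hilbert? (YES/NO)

Search for a countermodel by truth-table:
  v=00: Γ:[] Δ:[((¬p1 → ¬p1) → (p0 → p1))=T] refutes=False
  v=01: Γ:[] Δ:[((¬p1 → ¬p1) → (p0 → p1))=T] refutes=False
  v=10: Γ:[] Δ:[((¬p1 → ¬p1) → (p0 → p1))=F] refutes=True  ← countermodel

Result: NO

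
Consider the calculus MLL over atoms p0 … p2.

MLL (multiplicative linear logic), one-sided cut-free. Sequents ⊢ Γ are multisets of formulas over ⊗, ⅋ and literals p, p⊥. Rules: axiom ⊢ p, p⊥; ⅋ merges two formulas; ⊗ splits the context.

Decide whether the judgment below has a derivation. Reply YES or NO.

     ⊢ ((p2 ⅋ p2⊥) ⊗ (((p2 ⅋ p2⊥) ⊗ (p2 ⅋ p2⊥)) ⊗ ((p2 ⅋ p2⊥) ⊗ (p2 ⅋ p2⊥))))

Derivation trace:
[⊗]  ⊢ ((p2 ⅋ p2⊥) ⊗ (((p2 ⅋ p2⊥) ⊗ (p2 ⅋ p2⊥)) ⊗ ((p2 ⅋ p2⊥) ⊗ (p2 ⅋ p2⊥))))
  [⅋]  ⊢ (p2 ⅋ p2⊥)
    [Ax]  ⊢ p2, p2⊥
  [⊗]  ⊢ (((p2 ⅋ p2⊥) ⊗ (p2 ⅋ p2⊥)) ⊗ ((p2 ⅋ p2⊥) ⊗ (p2 ⅋ p2⊥)))
    [⊗]  ⊢ ((p2 ⅋ p2⊥) ⊗ (p2 ⅋ p2⊥))
      [⅋]  ⊢ (p2 ⅋ p2⊥)
        [Ax]  ⊢ p2, p2⊥
      [⅋]  ⊢ (p2 ⅋ p2⊥)
        [Ax]  ⊢ p2, p2⊥
    [⊗]  ⊢ ((p2 ⅋ p2⊥) ⊗ (p2 ⅋ p2⊥))
      [⅋]  ⊢ (p2 ⅋ p2⊥)
        [Ax]  ⊢ p2, p2⊥
      [⅋]  ⊢ (p2 ⅋ p2⊥)
        [Ax]  ⊢ p2, p2⊥

Result: YES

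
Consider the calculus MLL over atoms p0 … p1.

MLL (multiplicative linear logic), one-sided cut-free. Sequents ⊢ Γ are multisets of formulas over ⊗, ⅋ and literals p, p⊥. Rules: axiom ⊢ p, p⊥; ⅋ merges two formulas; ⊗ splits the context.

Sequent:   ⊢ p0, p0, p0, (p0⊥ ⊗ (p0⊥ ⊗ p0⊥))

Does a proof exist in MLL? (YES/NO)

Derivation trace:
[⊗]  ⊢ p0, p0, p0, (p0⊥ ⊗ (p0⊥ ⊗ p0⊥))
  [Ax]  ⊢ p0, p0⊥
  [⊗]  ⊢ p0, p0, (p0⊥ ⊗ p0⊥)
    [Ax]  ⊢ p0, p0⊥
    [Ax]  ⊢ p0, p0⊥

Result: YES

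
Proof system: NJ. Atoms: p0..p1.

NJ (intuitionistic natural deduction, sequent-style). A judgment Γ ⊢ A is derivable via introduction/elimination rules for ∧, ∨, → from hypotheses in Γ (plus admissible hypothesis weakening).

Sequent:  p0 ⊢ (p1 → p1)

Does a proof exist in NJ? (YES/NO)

Derivation (root first):
[Wk] p0 ⊢ (p1 → p1)
  [→I]  ⊢ (p1 → p1)
    [Ax] p1 ⊢ p1

Result: YES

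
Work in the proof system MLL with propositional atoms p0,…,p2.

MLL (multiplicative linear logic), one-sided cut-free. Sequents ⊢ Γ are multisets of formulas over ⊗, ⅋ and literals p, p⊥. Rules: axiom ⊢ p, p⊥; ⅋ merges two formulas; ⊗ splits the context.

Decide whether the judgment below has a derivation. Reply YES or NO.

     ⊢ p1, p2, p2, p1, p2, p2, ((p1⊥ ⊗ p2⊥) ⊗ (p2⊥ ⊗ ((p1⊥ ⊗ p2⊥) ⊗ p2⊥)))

Derivation trace:
[⊗]  ⊢ p1, p2, p2, p1, p2, p2, ((p1⊥ ⊗ p2⊥) ⊗ (p2⊥ ⊗ ((p1⊥ ⊗ p2⊥) ⊗ p2⊥)))
  [⊗]  ⊢ p1, p2, (p1⊥ ⊗ p2⊥)
    [Ax]  ⊢ p1, p1⊥
    [Ax]  ⊢ p2, p2⊥
  [⊗]  ⊢ p2, p1, p2, p2, (p2⊥ ⊗ ((p1⊥ ⊗ p2⊥) ⊗ p2⊥))
    [Ax]  ⊢ p2, p2⊥
    [⊗]  ⊢ p1, p2, p2, ((p1⊥ ⊗ p2⊥) ⊗ p2⊥)
      [⊗]  ⊢ p1, p2, (p1⊥ ⊗ p2⊥)
        [Ax]  ⊢ p1, p1⊥
        [Ax]  ⊢ p2, p2⊥
      [Ax]  ⊢ p2, p2⊥

Result: YES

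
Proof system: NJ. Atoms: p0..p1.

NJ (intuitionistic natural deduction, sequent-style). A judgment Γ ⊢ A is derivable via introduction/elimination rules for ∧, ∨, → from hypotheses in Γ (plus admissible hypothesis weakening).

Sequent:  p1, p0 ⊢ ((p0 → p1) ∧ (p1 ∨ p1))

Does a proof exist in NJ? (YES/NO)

Proof tree:
[∧I] p1, p0 ⊢ ((p0 → p1) ∧ (p1 ∨ p1))
  [→I] p1 ⊢ (p0 → p1)
    [Wk] p1, p0 ⊢ p1
      [Ax] p1 ⊢ p1
  [∨I₁] p1, p0 ⊢ (p1 ∨ p1)
    [Wk] p1, p0 ⊢ p1
      [Ax] p1 ⊢ p1

Result: YES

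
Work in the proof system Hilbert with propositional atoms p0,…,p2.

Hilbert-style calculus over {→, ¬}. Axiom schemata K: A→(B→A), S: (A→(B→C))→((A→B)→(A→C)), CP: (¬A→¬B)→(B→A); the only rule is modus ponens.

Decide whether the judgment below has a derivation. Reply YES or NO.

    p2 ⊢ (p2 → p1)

Truth-table refutation:
  v=000: Γ:[p2=F] Δ:[(p2 → p1)=T] refutes=False
  v=001: Γ:[p2=T] Δ:[(p2 → p1)=F] refutes=True  ← countermodel

Result: NO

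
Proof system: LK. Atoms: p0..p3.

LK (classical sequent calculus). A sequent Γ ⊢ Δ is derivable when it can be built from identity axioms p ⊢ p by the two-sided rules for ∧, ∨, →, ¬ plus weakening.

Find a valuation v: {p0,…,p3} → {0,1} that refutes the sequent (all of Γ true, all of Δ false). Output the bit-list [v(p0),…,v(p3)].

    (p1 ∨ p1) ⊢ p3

Enumerate valuations to refute Γ ⊢ Δ:
  v=0000: Γ:[(p1 ∨ p1)=F] Δ:[p3=F] refutes=False
  v=0001: Γ:[(p1 ∨ p1)=F] Δ:[p3=T] refutes=False
  v=0010: Γ:[(p1 ∨ p1)=F] Δ:[p3=F] refutes=False
  v=0011: Γ:[(p1 ∨ p1)=F] Δ:[p3=T] refutes=False
  v=0100: Γ:[(p1 ∨ p1)=T] Δ:[p3=F] refutes=True  ← countermodel

Result: [0, 1, 0, 0]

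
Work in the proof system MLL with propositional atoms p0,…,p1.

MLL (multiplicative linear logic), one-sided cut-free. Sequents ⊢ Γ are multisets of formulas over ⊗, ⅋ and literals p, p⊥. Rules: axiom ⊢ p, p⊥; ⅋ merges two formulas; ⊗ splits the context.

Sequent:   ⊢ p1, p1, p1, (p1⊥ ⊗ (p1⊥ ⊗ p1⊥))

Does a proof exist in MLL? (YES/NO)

Derivation (root first):
[⊗]  ⊢ p1, p1, p1, (p1⊥ ⊗ (p1⊥ ⊗ p1⊥))
  [Ax]  ⊢ p1, p1⊥
  [⊗]  ⊢ p1, p1, (p1⊥ ⊗ p1⊥)
    [Ax]  ⊢ p1, p1⊥
    [Ax]  ⊢ p1, p1⊥

Result: YES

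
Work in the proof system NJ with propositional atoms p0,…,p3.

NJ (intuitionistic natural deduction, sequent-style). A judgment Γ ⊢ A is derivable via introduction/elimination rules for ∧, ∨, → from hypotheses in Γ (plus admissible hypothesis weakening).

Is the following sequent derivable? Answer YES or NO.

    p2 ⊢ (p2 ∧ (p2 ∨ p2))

Derivation (root first):
[∧I] p2 ⊢ (p2 ∧ (p2 ∨ p2))
  [Ax] p2 ⊢ p2
  [∨I₂] p2 ⊢ (p2 ∨ p2)
    [Ax] p2 ⊢ p2

Result: YES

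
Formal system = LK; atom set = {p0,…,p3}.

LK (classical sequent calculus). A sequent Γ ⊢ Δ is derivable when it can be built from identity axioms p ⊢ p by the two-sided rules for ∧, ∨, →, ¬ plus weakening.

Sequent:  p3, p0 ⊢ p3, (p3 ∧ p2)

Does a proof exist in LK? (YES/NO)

Derivation trace:
[∧R] p3, p0 ⊢ p3, (p3 ∧ p2)
  [WL] p3, p0, p0 ⊢ p3
    [WL] p3, p0 ⊢ p3
      [Ax] p3 ⊢ p3
  [WR] p3 ⊢ p3, p2
    [Ax] p3 ⊢ p3

Result: YES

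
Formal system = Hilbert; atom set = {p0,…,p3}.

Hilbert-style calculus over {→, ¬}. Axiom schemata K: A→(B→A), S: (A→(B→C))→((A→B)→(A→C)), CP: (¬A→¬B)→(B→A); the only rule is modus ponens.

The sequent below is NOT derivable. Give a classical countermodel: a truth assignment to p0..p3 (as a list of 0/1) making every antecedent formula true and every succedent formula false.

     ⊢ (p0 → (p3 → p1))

Enumerate valuations to refute Γ ⊢ Δ:
  v=0000: Γ:[] Δ:[(p0 → (p3 → p1))=T] refutes=False
  v=0001: Γ:[] Δ:[(p0 → (p3 → p1))=T] refutes=False
  v=0010: Γ:[] Δ:[(p0 → (p3 → p1))=T] refutes=False
  v=0011: Γ:[] Δ:[(p0 → (p3 → p1))=T] refutes=False
  v=0100: Γ:[] Δ:[(p0 → (p3 → p1))=T] refutes=False
  v=0101: Γ:[] Δ:[(p0 → (p3 → p1))=T] refutes=False
  v=0110: Γ:[] Δ:[(p0 → (p3 → p1))=T] refutes=False
  v=0111: Γ:[] Δ:[(p0 → (p3 → p1))=T] refutes=False
  v=1000: Γ:[] Δ:[(p0 → (p3 → p1))=T] refutes=False
  v=1001: Γ:[] Δ:[(p0 → (p3 → p1))=F] refutes=True  ← countermodel

Result: [1, 0, 0, 1]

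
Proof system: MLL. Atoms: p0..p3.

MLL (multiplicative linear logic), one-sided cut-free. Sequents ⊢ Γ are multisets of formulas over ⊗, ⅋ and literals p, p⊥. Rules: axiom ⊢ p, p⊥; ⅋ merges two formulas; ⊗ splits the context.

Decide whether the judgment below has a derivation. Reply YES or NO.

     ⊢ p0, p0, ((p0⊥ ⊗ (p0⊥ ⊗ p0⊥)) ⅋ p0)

Derivation (root first):
[⅋]  ⊢ p0, p0, ((p0⊥ ⊗ (p0⊥ ⊗ p0⊥)) ⅋ p0)
  [⊗]  ⊢ p0, p0, p0, (p0⊥ ⊗ (p0⊥ ⊗ p0⊥))
    [Ax]  ⊢ p0, p0⊥
    [⊗]  ⊢ p0, p0, (p0⊥ ⊗ p0⊥)
      [Ax]  ⊢ p0, p0⊥
      [Ax]  ⊢ p0, p0⊥

Result: YES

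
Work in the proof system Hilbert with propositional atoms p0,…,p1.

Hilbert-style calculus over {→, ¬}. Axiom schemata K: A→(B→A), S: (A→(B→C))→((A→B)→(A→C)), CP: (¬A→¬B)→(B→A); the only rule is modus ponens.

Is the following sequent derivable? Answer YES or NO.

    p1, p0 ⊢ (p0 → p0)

Derivation trace:
[MP] p1, p0 ⊢ (p0 → p0)
  [K]  ⊢ (p0 → (p0 → p0))
  [MP] p1, p0 ⊢ p0
    [MP] p0 ⊢ (p1 → p0)
      [K]  ⊢ (p0 → (p1 → p0))
      [Hyp] p0 ⊢ p0
    [Hyp] p1 ⊢ p1

Result: YES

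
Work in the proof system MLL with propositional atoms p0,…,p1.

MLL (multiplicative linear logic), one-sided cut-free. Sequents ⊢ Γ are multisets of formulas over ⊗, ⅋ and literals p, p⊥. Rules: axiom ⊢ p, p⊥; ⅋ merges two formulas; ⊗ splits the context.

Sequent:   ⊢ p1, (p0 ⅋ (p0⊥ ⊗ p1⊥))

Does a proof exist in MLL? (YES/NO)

Proof tree:
[⅋]  ⊢ p1, (p0 ⅋ (p0⊥ ⊗ p1⊥))
  [⊗]  ⊢ p0, p1, (p0⊥ ⊗ p1⊥)
    [Ax]  ⊢ p0, p0⊥
    [Ax]  ⊢ p1, p1⊥

Result: YES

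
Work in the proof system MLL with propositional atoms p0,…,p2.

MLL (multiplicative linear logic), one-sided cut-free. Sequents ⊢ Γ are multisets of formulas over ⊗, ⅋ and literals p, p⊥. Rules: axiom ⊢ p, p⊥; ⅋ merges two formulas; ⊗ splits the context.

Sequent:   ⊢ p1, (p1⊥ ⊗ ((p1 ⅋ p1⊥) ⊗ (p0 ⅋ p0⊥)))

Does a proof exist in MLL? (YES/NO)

Derivation (root first):
[⊗]  ⊢ p1, (p1⊥ ⊗ ((p1 ⅋ p1⊥) ⊗ (p0 ⅋ p0⊥)))
  [Ax]  ⊢ p1, p1⊥
  [⊗]  ⊢ ((p1 ⅋ p1⊥) ⊗ (p0 ⅋ p0⊥))
    [⅋]  ⊢ (p1 ⅋ p1⊥)
      [Ax]  ⊢ p1, p1⊥
    [⅋]  ⊢ (p0 ⅋ p0⊥)
      [Ax]  ⊢ p0, p0⊥

Result: YES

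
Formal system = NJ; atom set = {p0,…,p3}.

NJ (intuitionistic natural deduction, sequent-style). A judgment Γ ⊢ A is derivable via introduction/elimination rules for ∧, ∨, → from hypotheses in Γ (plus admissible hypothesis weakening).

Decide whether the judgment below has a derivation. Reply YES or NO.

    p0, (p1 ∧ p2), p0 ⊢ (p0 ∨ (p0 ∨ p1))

Derivation trace:
[∨I₂] p0, (p1 ∧ p2), p0 ⊢ (p0 ∨ (p0 ∨ p1))
  [Wk] p0, (p1 ∧ p2), p0 ⊢ (p0 ∨ p1)
    [∨I₁] p0, (p1 ∧ p2) ⊢ (p0 ∨ p1)
      [Wk] p0, (p1 ∧ p2) ⊢ p0
        [Ax] p0 ⊢ p0

Result: YES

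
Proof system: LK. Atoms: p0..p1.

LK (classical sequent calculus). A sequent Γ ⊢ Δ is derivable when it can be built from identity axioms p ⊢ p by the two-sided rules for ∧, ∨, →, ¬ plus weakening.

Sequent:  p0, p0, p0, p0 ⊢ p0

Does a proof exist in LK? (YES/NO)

Derivation (root first):
[WL] p0, p0, p0, p0 ⊢ p0
  [WL] p0, p0, p0 ⊢ p0
    [WL] p0, p0 ⊢ p0
      [Ax] p0 ⊢ p0

Result: YES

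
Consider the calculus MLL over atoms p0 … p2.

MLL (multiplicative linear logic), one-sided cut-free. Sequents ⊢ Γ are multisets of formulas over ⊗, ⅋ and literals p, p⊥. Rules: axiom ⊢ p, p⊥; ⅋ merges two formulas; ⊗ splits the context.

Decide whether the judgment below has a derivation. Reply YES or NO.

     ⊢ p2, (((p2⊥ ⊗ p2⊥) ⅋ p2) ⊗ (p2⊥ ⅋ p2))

Derivation (root first):
[⊗]  ⊢ p2, (((p2⊥ ⊗ p2⊥) ⅋ p2) ⊗ (p2⊥ ⅋ p2))
  [⅋]  ⊢ p2, ((p2⊥ ⊗ p2⊥) ⅋ p2)
    [⊗]  ⊢ p2, p2, (p2⊥ ⊗ p2⊥)
      [Ax]  ⊢ p2, p2⊥
      [Ax]  ⊢ p2, p2⊥
  [⅋]  ⊢ (p2⊥ ⅋ p2)
    [Ax]  ⊢ p2, p2⊥

Result: YES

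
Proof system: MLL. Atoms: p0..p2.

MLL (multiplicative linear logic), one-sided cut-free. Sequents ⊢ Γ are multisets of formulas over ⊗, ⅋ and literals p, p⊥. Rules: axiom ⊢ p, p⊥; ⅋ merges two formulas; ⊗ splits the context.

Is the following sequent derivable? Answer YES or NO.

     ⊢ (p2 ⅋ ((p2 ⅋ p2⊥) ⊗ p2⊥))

Derivation (root first):
[⅋]  ⊢ (p2 ⅋ ((p2 ⅋ p2⊥) ⊗ p2⊥))
  [⊗]  ⊢ p2, ((p2 ⅋ p2⊥) ⊗ p2⊥)
    [⅋]  ⊢ (p2 ⅋ p2⊥)
      [Ax]  ⊢ p2, p2⊥
    [Ax]  ⊢ p2, p2⊥

Result: YES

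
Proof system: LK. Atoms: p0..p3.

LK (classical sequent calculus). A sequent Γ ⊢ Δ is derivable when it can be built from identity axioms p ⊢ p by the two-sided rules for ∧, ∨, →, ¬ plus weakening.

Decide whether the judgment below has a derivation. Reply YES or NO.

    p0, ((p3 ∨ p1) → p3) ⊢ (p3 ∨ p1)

Search for a countermodel by truth-table:
  v=0000: Γ:[p0=F, ((p3 ∨ p1) → p3)=T] Δ:[(p3 ∨ p1)=F] refutes=False
  v=0001: Γ:[p0=F, ((p3 ∨ p1) → p3)=T] Δ:[(p3 ∨ p1)=T] refutes=False
  v=0010: Γ:[p0=F, ((p3 ∨ p1) → p3)=T] Δ:[(p3 ∨ p1)=F] refutes=False
  v=0011: Γ:[p0=F, ((p3 ∨ p1) → p3)=T] Δ:[(p3 ∨ p1)=T] refutes=False
  v=0100: Γ:[p0=F, ((p3 ∨ p1) → p3)=F] Δ:[(p3 ∨ p1)=T] refutes=False
  v=0101: Γ:[p0=F, ((p3 ∨ p1) → p3)=T] Δ:[(p3 ∨ p1)=T] refutes=False
  v=0110: Γ:[p0=F, ((p3 ∨ p1) → p3)=F] Δ:[(p3 ∨ p1)=T] refutes=False
  v=0111: Γ:[p0=F, ((p3 ∨ p1) → p3)=T] Δ:[(p3 ∨ p1)=T] refutes=False
  v=1000: Γ:[p0=T, ((p3 ∨ p1) → p3)=T] Δ:[(p3 ∨ p1)=F] refutes=True  ← countermodel

Result: NO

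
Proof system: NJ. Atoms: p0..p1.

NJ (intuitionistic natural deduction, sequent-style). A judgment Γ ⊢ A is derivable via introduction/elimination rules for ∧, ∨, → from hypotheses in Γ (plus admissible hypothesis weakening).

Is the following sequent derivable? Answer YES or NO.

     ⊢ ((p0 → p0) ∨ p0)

Derivation trace:
[∨I₁]  ⊢ ((p0 → p0) ∨ p0)
  [→I]  ⊢ (p0 → p0)
    [Ax] p0 ⊢ p0

Result: YES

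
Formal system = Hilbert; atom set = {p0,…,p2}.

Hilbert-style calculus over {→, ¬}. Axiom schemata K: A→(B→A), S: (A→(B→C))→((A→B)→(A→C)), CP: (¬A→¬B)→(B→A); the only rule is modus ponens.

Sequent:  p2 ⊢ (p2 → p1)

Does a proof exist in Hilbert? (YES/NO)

Enumerate valuations to refute Γ ⊢ Δ:
  v=000: Γ:[p2=F] Δ:[(p2 → p1)=T] refutes=False
  v=001: Γ:[p2=T] Δ:[(p2 → p1)=F] refutes=True  ← countermodel

Result: NO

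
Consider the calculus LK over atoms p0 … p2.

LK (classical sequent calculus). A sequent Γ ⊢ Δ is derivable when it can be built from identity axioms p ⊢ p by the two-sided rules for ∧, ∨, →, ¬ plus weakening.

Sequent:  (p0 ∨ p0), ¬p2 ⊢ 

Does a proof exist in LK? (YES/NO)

Truth-table refutation:
  v=000: Γ:[(p0 ∨ p0)=F, ¬p2=T] Δ:[] refutes=False
  v=001: Γ:[(p0 ∨ p0)=F, ¬p2=F] Δ:[] refutes=False
  v=010: Γ:[(p0 ∨ p0)=F, ¬p2=T] Δ:[] refutes=False
  v=011: Γ:[(p0 ∨ p0)=F, ¬p2=F] Δ:[] refutes=False
  v=100: Γ:[(p0 ∨ p0)=T, ¬p2=T] Δ:[] refutes=True  ← countermodel

Result: NO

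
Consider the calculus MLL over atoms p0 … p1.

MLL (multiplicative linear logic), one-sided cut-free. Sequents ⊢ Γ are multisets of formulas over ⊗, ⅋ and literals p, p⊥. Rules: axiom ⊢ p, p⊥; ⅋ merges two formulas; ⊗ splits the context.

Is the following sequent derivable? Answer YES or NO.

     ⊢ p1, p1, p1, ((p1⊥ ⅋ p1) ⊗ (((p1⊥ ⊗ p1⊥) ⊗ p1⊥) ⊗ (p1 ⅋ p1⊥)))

Derivation trace:
[⊗]  ⊢ p1, p1, p1, ((p1⊥ ⅋ p1) ⊗ (((p1⊥ ⊗ p1⊥) ⊗ p1⊥) ⊗ (p1 ⅋ p1⊥)))
  [⅋]  ⊢ (p1⊥ ⅋ p1)
    [Ax]  ⊢ p1, p1⊥
  [⊗]  ⊢ p1, p1, p1, (((p1⊥ ⊗ p1⊥) ⊗ p1⊥) ⊗ (p1 ⅋ p1⊥))
    [⊗]  ⊢ p1, p1, p1, ((p1⊥ ⊗ p1⊥) ⊗ p1⊥)
      [⊗]  ⊢ p1, p1, (p1⊥ ⊗ p1⊥)
        [Ax]  ⊢ p1, p1⊥
        [Ax]  ⊢ p1, p1⊥
      [Ax]  ⊢ p1, p1⊥
    [⅋]  ⊢ (p1 ⅋ p1⊥)
      [Ax]  ⊢ p1, p1⊥

Result: YES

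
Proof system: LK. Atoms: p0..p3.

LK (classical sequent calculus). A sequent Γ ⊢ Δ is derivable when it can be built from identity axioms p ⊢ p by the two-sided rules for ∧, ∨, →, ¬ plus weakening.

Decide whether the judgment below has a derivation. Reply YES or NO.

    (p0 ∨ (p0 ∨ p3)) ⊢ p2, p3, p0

Derivation (root first):
[∨L] (p0 ∨ (p0 ∨ p3)) ⊢ p2, p3, p0
  [WR] p0 ⊢ p0, p3
    [Ax] p0 ⊢ p0
  [WR] (p0 ∨ p3) ⊢ p3, p0, p2
    [∨L] (p0 ∨ p3) ⊢ p3, p0
      [Ax] p0 ⊢ p0
      [Ax] p3 ⊢ p3

Result: YES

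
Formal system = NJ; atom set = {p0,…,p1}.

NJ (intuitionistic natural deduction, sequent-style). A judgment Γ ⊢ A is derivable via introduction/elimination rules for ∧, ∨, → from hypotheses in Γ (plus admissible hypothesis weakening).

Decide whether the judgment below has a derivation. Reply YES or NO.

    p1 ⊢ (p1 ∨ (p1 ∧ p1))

Proof tree:
[∨I₂] p1 ⊢ (p1 ∨ (p1 ∧ p1))
  [∧I] p1 ⊢ (p1 ∧ p1)
    [Ax] p1 ⊢ p1
    [Ax] p1 ⊢ p1

Result: YES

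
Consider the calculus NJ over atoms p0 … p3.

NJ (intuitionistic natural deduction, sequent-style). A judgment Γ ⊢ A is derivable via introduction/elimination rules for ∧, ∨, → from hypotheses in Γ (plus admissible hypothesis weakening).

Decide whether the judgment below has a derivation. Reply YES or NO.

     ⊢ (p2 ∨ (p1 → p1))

Derivation trace:
[∨I₂]  ⊢ (p2 ∨ (p1 → p1))
  [→I]  ⊢ (p1 → p1)
    [Ax] p1 ⊢ p1

Result: YES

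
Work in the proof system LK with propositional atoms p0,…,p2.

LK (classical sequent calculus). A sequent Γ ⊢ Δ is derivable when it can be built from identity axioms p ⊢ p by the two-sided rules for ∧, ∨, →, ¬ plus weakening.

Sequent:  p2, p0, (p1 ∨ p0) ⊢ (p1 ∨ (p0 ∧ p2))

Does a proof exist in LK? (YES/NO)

Derivation (root first):
[∨R] p2, p0, (p1 ∨ p0) ⊢ (p1 ∨ (p0 ∧ p2))
  [∨L] p2, p0, (p1 ∨ p0) ⊢ p1, (p0 ∧ p2)
    [Ax] p1 ⊢ p1
    [WL] p2, p0, p0 ⊢ (p0 ∧ p2)
      [∧R] p2, p0 ⊢ (p0 ∧ p2)
        [Ax] p0 ⊢ p0
        [Ax] p2 ⊢ p2

Result: YES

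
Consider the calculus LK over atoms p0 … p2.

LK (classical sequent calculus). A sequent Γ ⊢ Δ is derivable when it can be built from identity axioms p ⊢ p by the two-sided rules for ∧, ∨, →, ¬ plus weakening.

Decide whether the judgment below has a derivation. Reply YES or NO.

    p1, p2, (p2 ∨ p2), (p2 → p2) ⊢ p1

Derivation (root first):
[→L] p1, p2, (p2 ∨ p2), (p2 → p2) ⊢ p1
  [WL] (p2 ∨ p2), p2 ⊢ p2
    [∨L] (p2 ∨ p2) ⊢ p2
      [Ax] p2 ⊢ p2
      [Ax] p2 ⊢ p2
  [WL] p1, p2 ⊢ p1
    [Ax] p1 ⊢ p1

Result: YES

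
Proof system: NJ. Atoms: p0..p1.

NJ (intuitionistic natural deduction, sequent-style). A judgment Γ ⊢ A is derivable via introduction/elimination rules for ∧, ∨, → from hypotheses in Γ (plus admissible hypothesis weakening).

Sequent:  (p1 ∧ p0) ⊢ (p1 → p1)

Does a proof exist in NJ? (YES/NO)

Derivation trace:
[Wk] (p1 ∧ p0) ⊢ (p1 → p1)
  [→I]  ⊢ (p1 → p1)
    [Ax] p1 ⊢ p1

Result: YES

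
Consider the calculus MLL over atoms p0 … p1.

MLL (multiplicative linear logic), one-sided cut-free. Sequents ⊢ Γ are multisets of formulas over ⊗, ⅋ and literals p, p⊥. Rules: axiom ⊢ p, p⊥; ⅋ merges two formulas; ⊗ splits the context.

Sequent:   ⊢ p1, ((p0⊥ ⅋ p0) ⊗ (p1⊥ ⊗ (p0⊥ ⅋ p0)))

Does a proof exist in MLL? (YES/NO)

Derivation trace:
[⊗]  ⊢ p1, ((p0⊥ ⅋ p0) ⊗ (p1⊥ ⊗ (p0⊥ ⅋ p0)))
  [⅋]  ⊢ (p0⊥ ⅋ p0)
    [Ax]  ⊢ p0, p0⊥
  [⊗]  ⊢ p1, (p1⊥ ⊗ (p0⊥ ⅋ p0))
    [Ax]  ⊢ p1, p1⊥
    [⅋]  ⊢ (p0⊥ ⅋ p0)
      [Ax]  ⊢ p0, p0⊥

Result: YES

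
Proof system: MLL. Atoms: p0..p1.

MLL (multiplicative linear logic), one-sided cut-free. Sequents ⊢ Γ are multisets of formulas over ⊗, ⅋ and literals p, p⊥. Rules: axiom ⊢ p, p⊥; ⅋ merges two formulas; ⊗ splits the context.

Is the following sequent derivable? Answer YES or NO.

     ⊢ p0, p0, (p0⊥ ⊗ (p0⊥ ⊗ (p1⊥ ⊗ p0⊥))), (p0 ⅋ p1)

Derivation (root first):
[⅋]  ⊢ p0, p0, (p0⊥ ⊗ (p0⊥ ⊗ (p1⊥ ⊗ p0⊥))), (p0 ⅋ p1)
  [⊗]  ⊢ p0, p0, p1, p0, (p0⊥ ⊗ (p0⊥ ⊗ (p1⊥ ⊗ p0⊥)))
    [Ax]  ⊢ p0, p0⊥
    [⊗]  ⊢ p0, p1, p0, (p0⊥ ⊗ (p1⊥ ⊗ p0⊥))
      [Ax]  ⊢ p0, p0⊥
      [⊗]  ⊢ p1, p0, (p1⊥ ⊗ p0⊥)
        [Ax]  ⊢ p1, p1⊥
        [Ax]  ⊢ p0, p0⊥

Result: YES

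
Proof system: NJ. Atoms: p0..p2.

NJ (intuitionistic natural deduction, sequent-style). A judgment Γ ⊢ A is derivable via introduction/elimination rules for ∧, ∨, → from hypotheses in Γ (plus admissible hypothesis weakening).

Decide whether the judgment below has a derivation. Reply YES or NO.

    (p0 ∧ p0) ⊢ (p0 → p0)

Proof tree:
[Wk] (p0 ∧ p0) ⊢ (p0 → p0)
  [→I]  ⊢ (p0 → p0)
    [Ax] p0 ⊢ p0

Result: YES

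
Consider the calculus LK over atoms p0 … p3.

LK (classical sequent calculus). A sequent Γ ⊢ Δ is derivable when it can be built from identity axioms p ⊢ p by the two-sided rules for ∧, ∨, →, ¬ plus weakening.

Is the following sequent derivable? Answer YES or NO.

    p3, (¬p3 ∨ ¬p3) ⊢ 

Derivation (root first):
[∨L] p3, (¬p3 ∨ ¬p3) ⊢ 
  [¬L] p3, ¬p3 ⊢ 
    [Ax] p3 ⊢ p3
  [¬L] p3, ¬p3 ⊢ 
    [Ax] p3 ⊢ p3

Result: YES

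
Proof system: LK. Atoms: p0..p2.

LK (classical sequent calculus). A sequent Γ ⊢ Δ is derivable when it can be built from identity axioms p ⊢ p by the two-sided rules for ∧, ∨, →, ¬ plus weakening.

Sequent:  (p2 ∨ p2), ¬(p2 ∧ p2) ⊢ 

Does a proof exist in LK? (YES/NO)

Derivation (root first):
[¬L] (p2 ∨ p2), ¬(p2 ∧ p2) ⊢ 
  [∨L] (p2 ∨ p2) ⊢ (p2 ∧ p2)
    [∧R] p2 ⊢ (p2 ∧ p2)
      [Ax] p2 ⊢ p2
      [Ax] p2 ⊢ p2
    [∧R] p2 ⊢ (p2 ∧ p2)
      [Ax] p2 ⊢ p2
      [Ax] p2 ⊢ p2

Result: YES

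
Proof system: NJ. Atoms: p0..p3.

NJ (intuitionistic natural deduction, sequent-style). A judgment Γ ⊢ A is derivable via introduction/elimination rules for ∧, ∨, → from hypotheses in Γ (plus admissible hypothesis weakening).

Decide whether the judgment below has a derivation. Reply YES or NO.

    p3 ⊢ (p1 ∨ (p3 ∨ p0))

Derivation (root first):
[∨I₂] p3 ⊢ (p1 ∨ (p3 ∨ p0))
  [∨I₁] p3 ⊢ (p3 ∨ p0)
    [Ax] p3 ⊢ p3

Result: YES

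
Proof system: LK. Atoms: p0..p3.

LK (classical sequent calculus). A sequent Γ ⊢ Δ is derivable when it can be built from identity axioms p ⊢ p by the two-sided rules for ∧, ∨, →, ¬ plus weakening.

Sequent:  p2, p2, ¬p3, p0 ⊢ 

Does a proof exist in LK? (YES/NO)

Search for a countermodel by truth-table:
  v=0000: Γ:[p2=F, p2=F, ¬p3=T, p0=F] Δ:[] refutes=False
  v=0001: Γ:[p2=F, p2=F, ¬p3=F, p0=F] Δ:[] refutes=False
  v=0010: Γ:[p2=T, p2=T, ¬p3=T, p0=F] Δ:[] refutes=False
  v=0011: Γ:[p2=T, p2=T, ¬p3=F, p0=F] Δ:[] refutes=False
  v=0100: Γ:[p2=F, p2=F, ¬p3=T, p0=F] Δ:[] refutes=False
  v=0101: Γ:[p2=F, p2=F, ¬p3=F, p0=F] Δ:[] refutes=False
  v=0110: Γ:[p2=T, p2=T, ¬p3=T, p0=F] Δ:[] refutes=False
  v=0111: Γ:[p2=T, p2=T, ¬p3=F, p0=F] Δ:[] refutes=False
  v=1000: Γ:[p2=F, p2=F, ¬p3=T, p0=T] Δ:[] refutes=False
  v=1001: Γ:[p2=F, p2=F, ¬p3=F, p0=T] Δ:[] refutes=False
  v=1010: Γ:[p2=T, p2=T, ¬p3=T, p0=T] Δ:[] refutes=True  ← countermodel

Result: NO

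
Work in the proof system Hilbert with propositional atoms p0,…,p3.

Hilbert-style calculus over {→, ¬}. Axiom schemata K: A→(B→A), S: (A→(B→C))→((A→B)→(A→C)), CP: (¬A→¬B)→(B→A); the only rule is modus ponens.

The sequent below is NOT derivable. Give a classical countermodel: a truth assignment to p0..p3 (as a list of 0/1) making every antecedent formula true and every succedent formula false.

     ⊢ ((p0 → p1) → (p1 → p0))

Truth-table refutation:
  v=0000: Γ:[] Δ:[((p0 → p1) → (p1 → p0))=T] refutes=False
  v=0001: Γ:[] Δ:[((p0 → p1) → (p1 → p0))=T] refutes=False
  v=0010: Γ:[] Δ:[((p0 → p1) → (p1 → p0))=T] refutes=False
  v=0011: Γ:[] Δ:[((p0 → p1) → (p1 → p0))=T] refutes=False
  v=0100: Γ:[] Δ:[((p0 → p1) → (p1 → p0))=F] refutes=True  ← countermodel

Result: [0, 1, 0, 0]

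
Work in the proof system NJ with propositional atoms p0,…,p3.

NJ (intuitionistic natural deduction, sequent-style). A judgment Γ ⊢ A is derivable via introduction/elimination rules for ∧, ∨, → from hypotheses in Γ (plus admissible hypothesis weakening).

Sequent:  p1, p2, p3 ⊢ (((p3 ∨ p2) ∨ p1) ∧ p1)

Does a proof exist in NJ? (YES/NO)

Derivation (root first):
[Wk] p1, p2, p3 ⊢ (((p3 ∨ p2) ∨ p1) ∧ p1)
  [∧I] p1, p2 ⊢ (((p3 ∨ p2) ∨ p1) ∧ p1)
    [∨I₁] p2 ⊢ ((p3 ∨ p2) ∨ p1)
      [∨I₂] p2 ⊢ (p3 ∨ p2)
        [Ax] p2 ⊢ p2
    [Ax] p1 ⊢ p1

Result: YES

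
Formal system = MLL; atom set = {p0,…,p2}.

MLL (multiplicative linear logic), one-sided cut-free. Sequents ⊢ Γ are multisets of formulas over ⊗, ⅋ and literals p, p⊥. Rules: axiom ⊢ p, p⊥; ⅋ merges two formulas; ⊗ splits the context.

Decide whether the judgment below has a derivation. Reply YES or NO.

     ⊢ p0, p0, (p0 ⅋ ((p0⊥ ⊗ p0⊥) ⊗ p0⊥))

Derivation trace:
[⅋]  ⊢ p0, p0, (p0 ⅋ ((p0⊥ ⊗ p0⊥) ⊗ p0⊥))
  [⊗]  ⊢ p0, p0, p0, ((p0⊥ ⊗ p0⊥) ⊗ p0⊥)
    [⊗]  ⊢ p0, p0, (p0⊥ ⊗ p0⊥)
      [Ax]  ⊢ p0, p0⊥
      [Ax]  ⊢ p0, p0⊥
    [Ax]  ⊢ p0, p0⊥

Result: YES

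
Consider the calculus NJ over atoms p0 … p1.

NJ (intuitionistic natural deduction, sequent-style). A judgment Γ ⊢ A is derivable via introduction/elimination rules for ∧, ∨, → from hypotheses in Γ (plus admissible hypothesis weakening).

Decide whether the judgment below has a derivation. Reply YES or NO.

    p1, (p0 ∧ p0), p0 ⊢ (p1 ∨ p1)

Derivation (root first):
[Wk] p1, (p0 ∧ p0), p0 ⊢ (p1 ∨ p1)
  [Wk] p1, (p0 ∧ p0) ⊢ (p1 ∨ p1)
    [∨I₂] p1 ⊢ (p1 ∨ p1)
      [Ax] p1 ⊢ p1

Result: YES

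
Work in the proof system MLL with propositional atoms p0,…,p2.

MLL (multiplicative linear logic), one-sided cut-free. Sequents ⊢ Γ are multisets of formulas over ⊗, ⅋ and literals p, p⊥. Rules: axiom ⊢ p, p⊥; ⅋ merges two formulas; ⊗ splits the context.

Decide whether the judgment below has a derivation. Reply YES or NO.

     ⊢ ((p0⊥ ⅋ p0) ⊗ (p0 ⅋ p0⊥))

Derivation (root first):
[⊗]  ⊢ ((p0⊥ ⅋ p0) ⊗ (p0 ⅋ p0⊥))
  [⅋]  ⊢ (p0⊥ ⅋ p0)
    [Ax]  ⊢ p0, p0⊥
  [⅋]  ⊢ (p0 ⅋ p0⊥)
    [Ax]  ⊢ p0, p0⊥

Result: YES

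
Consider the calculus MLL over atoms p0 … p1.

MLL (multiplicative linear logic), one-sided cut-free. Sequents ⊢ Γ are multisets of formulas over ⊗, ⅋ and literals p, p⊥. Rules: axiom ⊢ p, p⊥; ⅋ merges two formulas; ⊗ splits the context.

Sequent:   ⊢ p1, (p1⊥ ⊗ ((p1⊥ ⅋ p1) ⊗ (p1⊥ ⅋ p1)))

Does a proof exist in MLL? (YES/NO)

Proof tree:
[⊗]  ⊢ p1, (p1⊥ ⊗ ((p1⊥ ⅋ p1) ⊗ (p1⊥ ⅋ p1)))
  [Ax]  ⊢ p1, p1⊥
  [⊗]  ⊢ ((p1⊥ ⅋ p1) ⊗ (p1⊥ ⅋ p1))
    [⅋]  ⊢ (p1⊥ ⅋ p1)
      [Ax]  ⊢ p1, p1⊥
    [⅋]  ⊢ (p1⊥ ⅋ p1)
      [Ax]  ⊢ p1, p1⊥

Result: YES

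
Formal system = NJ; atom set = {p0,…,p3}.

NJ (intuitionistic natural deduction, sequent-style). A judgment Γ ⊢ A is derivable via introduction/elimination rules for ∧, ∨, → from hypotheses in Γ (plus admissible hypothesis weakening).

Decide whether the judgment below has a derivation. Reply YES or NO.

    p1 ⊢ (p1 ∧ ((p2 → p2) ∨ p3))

Proof tree:
[∧I] p1 ⊢ (p1 ∧ ((p2 → p2) ∨ p3))
  [Ax] p1 ⊢ p1
  [∨I₁] p1 ⊢ ((p2 → p2) ∨ p3)
    [Wk] p1 ⊢ (p2 → p2)
      [→I]  ⊢ (p2 → p2)
        [Ax] p2 ⊢ p2

Result: YES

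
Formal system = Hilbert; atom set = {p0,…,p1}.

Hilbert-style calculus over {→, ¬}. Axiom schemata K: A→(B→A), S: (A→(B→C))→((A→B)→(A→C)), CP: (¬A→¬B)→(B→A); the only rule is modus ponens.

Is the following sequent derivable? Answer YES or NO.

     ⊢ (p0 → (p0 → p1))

Search for a countermodel by truth-table:
  v=00: Γ:[] Δ:[(p0 → (p0 → p1))=T] refutes=False
  v=01: Γ:[] Δ:[(p0 → (p0 → p1))=T] refutes=False
  v=10: Γ:[] Δ:[(p0 → (p0 → p1))=F] refutes=True  ← countermodel

Result: NO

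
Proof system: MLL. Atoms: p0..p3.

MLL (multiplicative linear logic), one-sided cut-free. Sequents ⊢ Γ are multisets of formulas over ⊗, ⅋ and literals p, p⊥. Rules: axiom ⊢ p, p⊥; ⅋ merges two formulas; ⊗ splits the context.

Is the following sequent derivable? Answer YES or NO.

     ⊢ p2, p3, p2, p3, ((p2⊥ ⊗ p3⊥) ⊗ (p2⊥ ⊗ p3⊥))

Derivation (root first):
[⊗]  ⊢ p2, p3, p2, p3, ((p2⊥ ⊗ p3⊥) ⊗ (p2⊥ ⊗ p3⊥))
  [⊗]  ⊢ p2, p3, (p2⊥ ⊗ p3⊥)
    [Ax]  ⊢ p2, p2⊥
    [Ax]  ⊢ p3, p3⊥
  [⊗]  ⊢ p2, p3, (p2⊥ ⊗ p3⊥)
    [Ax]  ⊢ p2, p2⊥
    [Ax]  ⊢ p3, p3⊥

Result: YES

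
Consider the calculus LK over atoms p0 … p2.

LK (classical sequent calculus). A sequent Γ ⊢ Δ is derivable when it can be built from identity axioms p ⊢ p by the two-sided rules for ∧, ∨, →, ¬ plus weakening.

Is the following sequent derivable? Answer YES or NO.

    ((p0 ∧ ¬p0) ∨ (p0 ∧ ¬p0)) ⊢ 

Derivation trace:
[∨L] ((p0 ∧ ¬p0) ∨ (p0 ∧ ¬p0)) ⊢ 
  [∧L] (p0 ∧ ¬p0) ⊢ 
    [¬L] p0, ¬p0 ⊢ 
      [Ax] p0 ⊢ p0
  [∧L] (p0 ∧ ¬p0) ⊢ 
    [¬L] p0, ¬p0 ⊢ 
      [Ax] p0 ⊢ p0

Result: YES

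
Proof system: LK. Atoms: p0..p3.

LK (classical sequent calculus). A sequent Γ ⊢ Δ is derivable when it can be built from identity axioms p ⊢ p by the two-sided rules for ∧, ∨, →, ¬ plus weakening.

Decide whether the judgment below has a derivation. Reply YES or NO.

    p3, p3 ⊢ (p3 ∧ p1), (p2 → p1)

Enumerate valuations to refute Γ ⊢ Δ:
  v=0000: Γ:[p3=F, p3=F] Δ:[(p3 ∧ p1)=F, (p2 → p1)=T] refutes=False
  v=0001: Γ:[p3=T, p3=T] Δ:[(p3 ∧ p1)=F, (p2 → p1)=T] refutes=False
  v=0010: Γ:[p3=F, p3=F] Δ:[(p3 ∧ p1)=F, (p2 → p1)=F] refutes=False
  v=0011: Γ:[p3=T, p3=T] Δ:[(p3 ∧ p1)=F, (p2 → p1)=F] refutes=True  ← countermodel

Result: NO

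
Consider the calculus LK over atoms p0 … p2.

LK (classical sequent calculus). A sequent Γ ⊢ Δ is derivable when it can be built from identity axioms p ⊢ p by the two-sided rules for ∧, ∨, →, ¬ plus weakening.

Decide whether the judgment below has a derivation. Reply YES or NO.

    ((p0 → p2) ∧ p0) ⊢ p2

Proof tree:
[∧L] ((p0 → p2) ∧ p0) ⊢ p2
  [→L] p0, (p0 → p2) ⊢ p2
    [Ax] p0 ⊢ p0
    [Ax] p2 ⊢ p2

Result: YES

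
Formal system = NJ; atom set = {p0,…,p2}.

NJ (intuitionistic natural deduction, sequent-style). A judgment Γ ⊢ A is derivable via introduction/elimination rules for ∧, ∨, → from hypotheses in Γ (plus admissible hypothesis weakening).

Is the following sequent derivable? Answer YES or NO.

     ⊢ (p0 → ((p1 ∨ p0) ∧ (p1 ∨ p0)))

Derivation trace:
[→I]  ⊢ (p0 → ((p1 ∨ p0) ∧ (p1 ∨ p0)))
  [∧I] p0 ⊢ ((p1 ∨ p0) ∧ (p1 ∨ p0))
    [∨I₂] p0 ⊢ (p1 ∨ p0)
      [Ax] p0 ⊢ p0
    [Wk] p0, p0 ⊢ (p1 ∨ p0)
      [∨I₂] p0 ⊢ (p1 ∨ p0)
        [Ax] p0 ⊢ p0

Result: YES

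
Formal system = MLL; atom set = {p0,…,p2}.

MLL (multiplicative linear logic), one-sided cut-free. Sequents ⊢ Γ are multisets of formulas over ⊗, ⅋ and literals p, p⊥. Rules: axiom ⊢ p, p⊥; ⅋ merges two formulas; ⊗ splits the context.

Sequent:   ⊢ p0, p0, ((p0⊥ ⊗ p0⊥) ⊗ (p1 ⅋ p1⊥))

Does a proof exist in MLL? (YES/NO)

Derivation trace:
[⊗]  ⊢ p0, p0, ((p0⊥ ⊗ p0⊥) ⊗ (p1 ⅋ p1⊥))
  [⊗]  ⊢ p0, p0, (p0⊥ ⊗ p0⊥)
    [Ax]  ⊢ p0, p0⊥
    [Ax]  ⊢ p0, p0⊥
  [⅋]  ⊢ (p1 ⅋ p1⊥)
    [Ax]  ⊢ p1, p1⊥

Result: YES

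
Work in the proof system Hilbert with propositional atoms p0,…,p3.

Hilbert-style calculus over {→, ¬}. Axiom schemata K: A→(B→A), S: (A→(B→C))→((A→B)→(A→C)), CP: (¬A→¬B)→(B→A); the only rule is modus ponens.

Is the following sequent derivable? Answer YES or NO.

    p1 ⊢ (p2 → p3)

Enumerate valuations to refute Γ ⊢ Δ:
  v=0000: Γ:[p1=F] Δ:[(p2 → p3)=T] refutes=False
  v=0001: Γ:[p1=F] Δ:[(p2 → p3)=T] refutes=False
  v=0010: Γ:[p1=F] Δ:[(p2 → p3)=F] refutes=False
  v=0011: Γ:[p1=F] Δ:[(p2 → p3)=T] refutes=False
  v=0100: Γ:[p1=T] Δ:[(p2 → p3)=T] refutes=False
  v=0101: Γ:[p1=T] Δ:[(p2 → p3)=T] refutes=False
  v=0110: Γ:[p1=T] Δ:[(p2 → p3)=F] refutes=True  ← countermodel

Result: NO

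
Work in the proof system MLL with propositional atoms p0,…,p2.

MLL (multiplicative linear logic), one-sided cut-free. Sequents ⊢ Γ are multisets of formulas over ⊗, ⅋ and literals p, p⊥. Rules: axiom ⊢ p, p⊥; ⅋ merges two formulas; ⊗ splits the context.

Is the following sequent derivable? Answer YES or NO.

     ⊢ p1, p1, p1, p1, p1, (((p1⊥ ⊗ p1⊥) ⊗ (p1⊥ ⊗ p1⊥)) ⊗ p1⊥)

Derivation trace:
[⊗]  ⊢ p1, p1, p1, p1, p1, (((p1⊥ ⊗ p1⊥) ⊗ (p1⊥ ⊗ p1⊥)) ⊗ p1⊥)
  [⊗]  ⊢ p1, p1, p1, p1, ((p1⊥ ⊗ p1⊥) ⊗ (p1⊥ ⊗ p1⊥))
    [⊗]  ⊢ p1, p1, (p1⊥ ⊗ p1⊥)
      [Ax]  ⊢ p1, p1⊥
      [Ax]  ⊢ p1, p1⊥
    [⊗]  ⊢ p1, p1, (p1⊥ ⊗ p1⊥)
      [Ax]  ⊢ p1, p1⊥
      [Ax]  ⊢ p1, p1⊥
  [Ax]  ⊢ p1, p1⊥

Result: YES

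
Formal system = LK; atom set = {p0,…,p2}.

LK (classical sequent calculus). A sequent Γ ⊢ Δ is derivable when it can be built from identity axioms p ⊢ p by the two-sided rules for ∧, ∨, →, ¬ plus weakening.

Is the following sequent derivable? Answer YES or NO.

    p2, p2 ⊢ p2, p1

Derivation (root first):
[WR] p2, p2 ⊢ p2, p1
  [WL] p2, p2 ⊢ p2
    [Ax] p2 ⊢ p2

Result: YES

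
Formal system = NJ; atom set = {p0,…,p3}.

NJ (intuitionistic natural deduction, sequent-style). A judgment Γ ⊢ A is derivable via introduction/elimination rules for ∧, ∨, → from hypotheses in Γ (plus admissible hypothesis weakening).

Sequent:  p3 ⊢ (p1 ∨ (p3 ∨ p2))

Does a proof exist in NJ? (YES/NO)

Derivation (root first):
[∨I₂] p3 ⊢ (p1 ∨ (p3 ∨ p2))
  [∨I₁] p3 ⊢ (p3 ∨ p2)
    [Ax] p3 ⊢ p3

Result: YES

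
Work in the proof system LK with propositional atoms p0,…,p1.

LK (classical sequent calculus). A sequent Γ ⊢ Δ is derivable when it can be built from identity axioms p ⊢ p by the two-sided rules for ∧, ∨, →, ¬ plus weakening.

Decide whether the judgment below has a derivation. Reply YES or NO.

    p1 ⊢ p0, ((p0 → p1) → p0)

Enumerate valuations to refute Γ ⊢ Δ:
  v=00: Γ:[p1=F] Δ:[p0=F, ((p0 → p1) → p0)=F] refutes=False
  v=01: Γ:[p1=T] Δ:[p0=F, ((p0 → p1) → p0)=F] refutes=True  ← countermodel

Result: NO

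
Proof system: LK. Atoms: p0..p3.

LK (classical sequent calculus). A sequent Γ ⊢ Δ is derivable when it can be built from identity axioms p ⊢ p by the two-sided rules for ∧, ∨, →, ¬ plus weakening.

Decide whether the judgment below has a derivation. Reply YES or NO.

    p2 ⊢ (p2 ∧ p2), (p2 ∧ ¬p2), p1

Proof tree:
[WR] p2 ⊢ (p2 ∧ p2), (p2 ∧ ¬p2), p1
  [∧R] p2 ⊢ (p2 ∧ p2), (p2 ∧ ¬p2)
    [Ax] p2 ⊢ p2
    [¬R]  ⊢ (p2 ∧ p2), ¬p2
      [∧R] p2 ⊢ (p2 ∧ p2)
        [Ax] p2 ⊢ p2
        [Ax] p2 ⊢ p2

Result: YES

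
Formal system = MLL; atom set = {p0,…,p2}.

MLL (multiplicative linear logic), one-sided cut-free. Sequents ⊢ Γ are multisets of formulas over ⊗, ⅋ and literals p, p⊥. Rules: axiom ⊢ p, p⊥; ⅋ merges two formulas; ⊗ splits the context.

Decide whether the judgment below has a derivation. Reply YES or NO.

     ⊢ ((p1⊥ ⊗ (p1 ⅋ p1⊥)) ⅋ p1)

Proof tree:
[⅋]  ⊢ ((p1⊥ ⊗ (p1 ⅋ p1⊥)) ⅋ p1)
  [⊗]  ⊢ p1, (p1⊥ ⊗ (p1 ⅋ p1⊥))
    [Ax]  ⊢ p1, p1⊥
    [⅋]  ⊢ (p1 ⅋ p1⊥)
      [Ax]  ⊢ p1, p1⊥

Result: YES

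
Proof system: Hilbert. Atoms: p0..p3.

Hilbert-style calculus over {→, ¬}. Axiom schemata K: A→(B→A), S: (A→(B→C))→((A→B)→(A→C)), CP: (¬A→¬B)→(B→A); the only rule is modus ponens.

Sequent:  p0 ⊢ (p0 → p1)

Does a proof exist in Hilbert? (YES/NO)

Truth-table refutation:
  v=0000: Γ:[p0=F] Δ:[(p0 → p1)=T] refutes=False
  v=0001: Γ:[p0=F] Δ:[(p0 → p1)=T] refutes=False
  v=0010: Γ:[p0=F] Δ:[(p0 → p1)=T] refutes=False
  v=0011: Γ:[p0=F] Δ:[(p0 → p1)=T] refutes=False
  v=0100: Γ:[p0=F] Δ:[(p0 → p1)=T] refutes=False
  v=0101: Γ:[p0=F] Δ:[(p0 → p1)=T] refutes=False
  v=0110: Γ:[p0=F] Δ:[(p0 → p1)=T] refutes=False
  v=0111: Γ:[p0=F] Δ:[(p0 → p1)=T] refutes=False
  v=1000: Γ:[p0=T] Δ:[(p0 → p1)=F] refutes=True  ← countermodel

Result: NO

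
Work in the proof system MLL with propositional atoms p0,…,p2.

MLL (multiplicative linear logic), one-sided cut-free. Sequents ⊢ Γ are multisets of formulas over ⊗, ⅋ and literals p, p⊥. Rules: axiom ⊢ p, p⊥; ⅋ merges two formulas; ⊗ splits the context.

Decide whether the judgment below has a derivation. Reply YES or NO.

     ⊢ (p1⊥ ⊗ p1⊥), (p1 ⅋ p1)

Derivation (root first):
[⅋]  ⊢ (p1⊥ ⊗ p1⊥), (p1 ⅋ p1)
  [⊗]  ⊢ p1, p1, (p1⊥ ⊗ p1⊥)
    [Ax]  ⊢ p1, p1⊥
    [Ax]  ⊢ p1, p1⊥

Result: YES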